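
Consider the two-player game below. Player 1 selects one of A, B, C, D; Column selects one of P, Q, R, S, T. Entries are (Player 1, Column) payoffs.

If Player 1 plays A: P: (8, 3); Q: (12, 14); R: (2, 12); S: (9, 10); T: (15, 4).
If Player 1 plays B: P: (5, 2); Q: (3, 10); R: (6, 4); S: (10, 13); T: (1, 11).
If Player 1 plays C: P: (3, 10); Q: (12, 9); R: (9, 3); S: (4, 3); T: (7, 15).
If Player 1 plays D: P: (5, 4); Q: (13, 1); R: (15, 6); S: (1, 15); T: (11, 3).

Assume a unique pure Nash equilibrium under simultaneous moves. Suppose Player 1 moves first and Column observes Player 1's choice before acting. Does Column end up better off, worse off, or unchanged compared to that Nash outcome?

better off

Solve by backward induction (Player 1 leads).
- A: BR = Q, leader payoff 12.
- B: BR = S, leader payoff 10.
- C: BR = T, leader payoff 7.
- D: BR = S, leader payoff 1.
Maximizing over 12, 10, 7, 1, Player 1 chooses A. Subgame-perfect outcome: (A, Q) with payoffs (12, 14).
Now find the simultaneous Nash equilibrium.
Player 1's best replies: P→A; Q→D; R→D; S→B; T→A.
Column's best replies: A→Q; B→S; C→T; D→S.
The unique mutual best reply is (B, S), giving (10, 13).
Column earns 14 sequentially versus 13 at the Nash outcome: better off.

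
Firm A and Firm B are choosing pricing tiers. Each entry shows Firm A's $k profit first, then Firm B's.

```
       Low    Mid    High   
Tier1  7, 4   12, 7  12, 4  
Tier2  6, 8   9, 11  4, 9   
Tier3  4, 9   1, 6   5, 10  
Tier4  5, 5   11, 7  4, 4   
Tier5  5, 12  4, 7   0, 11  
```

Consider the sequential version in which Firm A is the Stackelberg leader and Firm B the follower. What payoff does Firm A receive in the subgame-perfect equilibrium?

12

Firm B best-responds to each possible Firm A move:
- Tier1 → Firm B plays Mid (best of 4, 7, 4); Firm A gets 12.
- Tier2 → Firm B plays Mid (best of 8, 11, 9); Firm A gets 9.
- Tier3 → Firm B plays High (best of 9, 6, 10); Firm A gets 5.
- Tier4 → Firm B plays Mid (best of 5, 7, 4); Firm A gets 11.
- Tier5 → Firm B plays Low (best of 12, 7, 11); Firm A gets 5.
Maximizing over 12, 9, 5, 11, 5, Firm A chooses Tier1. Subgame-perfect outcome: (Tier1, Mid) with payoffs (12, 7).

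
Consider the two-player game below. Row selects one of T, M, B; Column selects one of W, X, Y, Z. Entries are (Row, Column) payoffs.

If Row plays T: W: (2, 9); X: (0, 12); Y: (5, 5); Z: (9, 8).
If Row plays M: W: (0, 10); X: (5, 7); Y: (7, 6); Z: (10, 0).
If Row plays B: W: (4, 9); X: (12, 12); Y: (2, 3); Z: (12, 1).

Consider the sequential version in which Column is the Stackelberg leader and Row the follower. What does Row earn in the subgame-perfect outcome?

Work backward from Row's decision.
- W → Row plays B (best of 2, 0, 4); Column gets 9.
- X → Row plays B (best of 0, 5, 12); Column gets 12.
- Y → Row plays M (best of 5, 7, 2); Column gets 6.
- Z → Row plays B (best of 9, 10, 12); Column gets 1.
Maximizing over 9, 12, 6, 1, Column chooses X. Subgame-perfect outcome: (B, X) with payoffs (12, 12).

12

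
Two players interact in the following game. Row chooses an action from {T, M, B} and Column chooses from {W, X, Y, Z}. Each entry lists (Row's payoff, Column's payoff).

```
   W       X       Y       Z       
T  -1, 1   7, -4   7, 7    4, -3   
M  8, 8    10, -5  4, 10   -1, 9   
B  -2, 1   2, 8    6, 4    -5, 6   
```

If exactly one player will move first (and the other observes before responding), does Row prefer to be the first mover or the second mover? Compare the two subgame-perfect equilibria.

If Row leads: Column's best replies are T→Y, M→Y, B→X; Row's induced payoffs 7, 4, 2; outcome (T, Y), payoffs (7, 7).
If Column leads: Row's best replies are W→M, X→M, Y→T, Z→T; Column's induced payoffs 8, -5, 7, -3; outcome (M, W), payoffs (8, 8).
Row gets 7 moving first and 8 moving second, so Row prefers to move second.

second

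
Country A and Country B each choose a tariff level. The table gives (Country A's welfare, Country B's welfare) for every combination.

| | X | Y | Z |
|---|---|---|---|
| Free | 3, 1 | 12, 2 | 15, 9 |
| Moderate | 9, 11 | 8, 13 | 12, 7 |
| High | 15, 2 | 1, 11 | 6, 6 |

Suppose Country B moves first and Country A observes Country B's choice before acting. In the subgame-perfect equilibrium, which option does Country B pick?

Z

Backward induction with Country B moving first.
- X: Country A compares 3, 9, 15 and picks High; Country B would get 2.
- Y: Country A compares 12, 8, 1 and picks Free; Country B would get 2.
- Z: Country A compares 15, 12, 6 and picks Free; Country B would get 9.
Country B's induced payoffs are 2, 2, 9, so Country B commits to Z. Subgame-perfect outcome: (Free, Z) with payoffs (15, 9).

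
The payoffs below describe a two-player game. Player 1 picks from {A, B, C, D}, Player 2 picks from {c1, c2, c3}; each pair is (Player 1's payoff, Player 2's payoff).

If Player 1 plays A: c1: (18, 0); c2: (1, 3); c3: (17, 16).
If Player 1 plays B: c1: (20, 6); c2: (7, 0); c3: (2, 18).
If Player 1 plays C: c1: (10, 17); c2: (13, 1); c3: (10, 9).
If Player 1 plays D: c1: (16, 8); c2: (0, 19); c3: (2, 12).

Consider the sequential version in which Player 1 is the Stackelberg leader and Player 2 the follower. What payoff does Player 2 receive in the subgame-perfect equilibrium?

Player 2 best-responds to each possible Player 1 move:
- A → Player 2 plays c3 (best of 0, 3, 16); Player 1 gets 17.
- B → Player 2 plays c3 (best of 6, 0, 18); Player 1 gets 2.
- C → Player 2 plays c1 (best of 17, 1, 9); Player 1 gets 10.
- D → Player 2 plays c2 (best of 8, 19, 12); Player 1 gets 0.
Maximizing over 17, 2, 10, 0, Player 1 chooses A. Subgame-perfect outcome: (A, c3) with payoffs (17, 16).

16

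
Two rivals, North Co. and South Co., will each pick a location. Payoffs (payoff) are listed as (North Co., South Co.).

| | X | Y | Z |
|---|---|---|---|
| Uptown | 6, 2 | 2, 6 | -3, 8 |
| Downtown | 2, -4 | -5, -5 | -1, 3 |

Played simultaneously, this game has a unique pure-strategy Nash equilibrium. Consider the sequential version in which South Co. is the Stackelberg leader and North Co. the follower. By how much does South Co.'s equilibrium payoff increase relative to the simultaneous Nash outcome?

North Co. best-responds to each possible South Co. move:
- X: BR = Uptown, leader payoff 2.
- Y: BR = Uptown, leader payoff 6.
- Z: BR = Downtown, leader payoff 3.
Maximizing over 2, 6, 3, South Co. chooses Y. Subgame-perfect outcome: (Uptown, Y) with payoffs (2, 6).
For the simultaneous game, intersect best replies.
North Co.'s best replies: X→Uptown; Y→Uptown; Z→Downtown.
South Co.'s best replies: Uptown→Z; Downtown→Z.
The unique mutual best reply is (Downtown, Z), giving (-1, 3).
South Co.'s commitment gain: 6 − 3 = 3.

3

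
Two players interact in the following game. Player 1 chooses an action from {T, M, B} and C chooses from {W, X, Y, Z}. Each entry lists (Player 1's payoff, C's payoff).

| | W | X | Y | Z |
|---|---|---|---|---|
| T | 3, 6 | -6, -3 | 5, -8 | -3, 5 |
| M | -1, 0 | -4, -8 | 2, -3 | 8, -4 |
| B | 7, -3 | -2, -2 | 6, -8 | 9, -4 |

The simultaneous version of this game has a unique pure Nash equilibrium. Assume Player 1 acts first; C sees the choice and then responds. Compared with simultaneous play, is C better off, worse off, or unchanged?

Solve by backward induction (Player 1 leads).
- T: BR = W, leader payoff 3.
- M: BR = W, leader payoff -1.
- B: BR = X, leader payoff -2.
Among 3, -1, -2, the best is 3 at T. Subgame-perfect outcome: (T, W) with payoffs (3, 6).
Now find the simultaneous Nash equilibrium.
Player 1's best replies: W→B; X→B; Y→B; Z→B.
C's best replies: T→W; M→W; B→X.
Only (B, X) has each player best-responding; Nash payoffs (-2, -2).
C earns 6 sequentially versus -2 at the Nash outcome: better off.

better off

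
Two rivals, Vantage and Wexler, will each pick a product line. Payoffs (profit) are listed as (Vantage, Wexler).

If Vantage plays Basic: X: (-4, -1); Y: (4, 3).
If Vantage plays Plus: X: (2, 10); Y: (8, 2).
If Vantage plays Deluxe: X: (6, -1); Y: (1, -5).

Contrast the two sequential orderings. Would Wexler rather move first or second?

first

If Vantage leads: Wexler's best replies are Basic→Y, Plus→X, Deluxe→X; Vantage's induced payoffs 4, 2, 6; outcome (Deluxe, X), payoffs (6, -1).
If Wexler leads: Vantage's best replies are X→Deluxe, Y→Plus; Wexler's induced payoffs -1, 2; outcome (Plus, Y), payoffs (8, 2).
Wexler gets 2 moving first and -1 moving second, so Wexler prefers to move first.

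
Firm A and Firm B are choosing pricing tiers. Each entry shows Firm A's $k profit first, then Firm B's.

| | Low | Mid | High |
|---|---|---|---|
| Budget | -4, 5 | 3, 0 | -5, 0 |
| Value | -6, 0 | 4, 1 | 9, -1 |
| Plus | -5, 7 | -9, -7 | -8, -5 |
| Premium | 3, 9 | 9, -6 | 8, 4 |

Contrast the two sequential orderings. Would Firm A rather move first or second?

If Firm A leads: Firm B's best replies are Budget→Low, Value→Mid, Plus→Low, Premium→Low; Firm A's induced payoffs -4, 4, -5, 3; outcome (Value, Mid), payoffs (4, 1).
If Firm B leads: Firm A's best replies are Low→Premium, Mid→Premium, High→Value; Firm B's induced payoffs 9, -6, -1; outcome (Premium, Low), payoffs (3, 9).
Firm A gets 4 moving first and 3 moving second, so Firm A prefers to move first.

first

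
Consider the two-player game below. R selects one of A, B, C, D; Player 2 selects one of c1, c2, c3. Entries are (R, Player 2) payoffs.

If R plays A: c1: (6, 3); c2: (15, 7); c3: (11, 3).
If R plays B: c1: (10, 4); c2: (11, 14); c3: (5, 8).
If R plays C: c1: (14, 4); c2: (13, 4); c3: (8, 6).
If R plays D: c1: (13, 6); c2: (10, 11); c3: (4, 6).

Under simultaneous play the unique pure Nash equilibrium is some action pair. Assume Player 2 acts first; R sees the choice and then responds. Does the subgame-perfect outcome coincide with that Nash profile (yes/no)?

R best-responds to each possible Player 2 move:
- c1: BR = C, leader payoff 4.
- c2: BR = A, leader payoff 7.
- c3: BR = A, leader payoff 3.
Among 4, 7, 3, the best is 7 at c2. Subgame-perfect outcome: (A, c2) with payoffs (15, 7).
For the simultaneous game, intersect best replies.
R's best replies: c1→C; c2→A; c3→A.
Player 2's best replies: A→c2; B→c2; C→c3; D→c2.
The unique mutual best reply is (A, c2), giving (15, 7).
Sequential outcome (A, c2) coincides with the Nash profile (A, c2).

yes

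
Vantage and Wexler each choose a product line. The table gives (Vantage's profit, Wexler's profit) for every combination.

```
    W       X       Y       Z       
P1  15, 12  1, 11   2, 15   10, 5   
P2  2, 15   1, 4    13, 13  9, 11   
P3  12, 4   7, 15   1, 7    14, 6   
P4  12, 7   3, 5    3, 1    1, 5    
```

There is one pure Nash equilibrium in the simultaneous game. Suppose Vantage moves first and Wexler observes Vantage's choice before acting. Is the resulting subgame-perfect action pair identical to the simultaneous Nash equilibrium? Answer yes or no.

Solve by backward induction (Vantage leads).
- P1: BR = Y, leader payoff 2.
- P2: BR = W, leader payoff 2.
- P3: BR = X, leader payoff 7.
- P4: BR = W, leader payoff 12.
Maximizing over 2, 2, 7, 12, Vantage chooses P4. Subgame-perfect outcome: (P4, W) with payoffs (12, 7).
Now find the simultaneous Nash equilibrium.
Vantage's best replies: W→P1; X→P3; Y→P2; Z→P3.
Wexler's best replies: P1→Y; P2→W; P3→X; P4→W.
The unique mutual best reply is (P3, X), giving (7, 15).
Sequential outcome (P4, W) differs from the Nash profile (P3, X).

no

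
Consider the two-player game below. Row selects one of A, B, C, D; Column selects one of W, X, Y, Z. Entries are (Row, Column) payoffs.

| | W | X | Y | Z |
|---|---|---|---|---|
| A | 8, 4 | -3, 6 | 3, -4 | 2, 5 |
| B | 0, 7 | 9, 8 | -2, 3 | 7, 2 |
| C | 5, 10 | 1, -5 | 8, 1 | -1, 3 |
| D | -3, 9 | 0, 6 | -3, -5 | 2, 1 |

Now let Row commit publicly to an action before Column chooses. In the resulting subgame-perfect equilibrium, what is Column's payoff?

Backward induction with Row moving first.
- A → Column plays X (best of 4, 6, -4, 5); Row gets -3.
- B → Column plays X (best of 7, 8, 3, 2); Row gets 9.
- C → Column plays W (best of 10, -5, 1, 3); Row gets 5.
- D → Column plays W (best of 9, 6, -5, 1); Row gets -3.
Among -3, 9, 5, -3, the best is 9 at B. Subgame-perfect outcome: (B, X) with payoffs (9, 8).

8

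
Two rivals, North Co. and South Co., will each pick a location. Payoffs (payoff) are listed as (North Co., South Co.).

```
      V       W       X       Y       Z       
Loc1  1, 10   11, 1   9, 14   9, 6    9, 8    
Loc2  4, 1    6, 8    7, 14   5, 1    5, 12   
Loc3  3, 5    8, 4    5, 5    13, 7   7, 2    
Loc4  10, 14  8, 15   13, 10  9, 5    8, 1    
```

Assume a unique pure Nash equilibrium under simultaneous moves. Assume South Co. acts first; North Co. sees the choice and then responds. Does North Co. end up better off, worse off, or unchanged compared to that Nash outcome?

worse off

Work backward from North Co.'s decision.
- V: BR = Loc4, leader payoff 14.
- W: BR = Loc1, leader payoff 1.
- X: BR = Loc4, leader payoff 10.
- Y: BR = Loc3, leader payoff 7.
- Z: BR = Loc1, leader payoff 8.
South Co.'s induced payoffs are 14, 1, 10, 7, 8, so South Co. commits to V. Subgame-perfect outcome: (Loc4, V) with payoffs (10, 14).
Now find the simultaneous Nash equilibrium.
North Co.'s best replies: V→Loc4; W→Loc1; X→Loc4; Y→Loc3; Z→Loc1.
South Co.'s best replies: Loc1→X; Loc2→X; Loc3→Y; Loc4→W.
Only (Loc3, Y) has each player best-responding; Nash payoffs (13, 7).
North Co. earns 10 sequentially versus 13 at the Nash outcome: worse off.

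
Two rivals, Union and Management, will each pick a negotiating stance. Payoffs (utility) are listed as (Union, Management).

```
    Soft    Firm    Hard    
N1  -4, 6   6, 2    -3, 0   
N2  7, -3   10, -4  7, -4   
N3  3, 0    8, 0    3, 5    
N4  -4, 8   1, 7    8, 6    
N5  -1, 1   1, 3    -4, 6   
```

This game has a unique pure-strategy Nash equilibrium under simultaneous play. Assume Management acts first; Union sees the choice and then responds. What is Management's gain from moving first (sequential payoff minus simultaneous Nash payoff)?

Union best-responds to each possible Management move:
- Soft → Union plays N2 (best of -4, 7, 3, -4, -1); Management gets -3.
- Firm → Union plays N2 (best of 6, 10, 8, 1, 1); Management gets -4.
- Hard → Union plays N4 (best of -3, 7, 3, 8, -4); Management gets 6.
Maximizing over -3, -4, 6, Management chooses Hard. Subgame-perfect outcome: (N4, Hard) with payoffs (8, 6).
For the simultaneous game, intersect best replies.
Union's best replies: Soft→N2; Firm→N2; Hard→N4.
Management's best replies: N1→Soft; N2→Soft; N3→Hard; N4→Soft; N5→Hard.
The unique mutual best reply is (N2, Soft), giving (7, -3).
Management's commitment gain: 6 − -3 = 9.

9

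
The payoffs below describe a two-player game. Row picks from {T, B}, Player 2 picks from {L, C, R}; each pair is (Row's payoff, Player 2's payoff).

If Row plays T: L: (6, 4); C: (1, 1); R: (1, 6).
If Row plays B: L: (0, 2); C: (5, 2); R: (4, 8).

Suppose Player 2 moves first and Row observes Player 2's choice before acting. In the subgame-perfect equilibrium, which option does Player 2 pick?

R

Solve by backward induction (Player 2 leads).
- L: Row compares 6, 0 and picks T; Player 2 would get 4.
- C: Row compares 1, 5 and picks B; Player 2 would get 2.
- R: Row compares 1, 4 and picks B; Player 2 would get 8.
Maximizing over 4, 2, 8, Player 2 chooses R. Subgame-perfect outcome: (B, R) with payoffs (4, 8).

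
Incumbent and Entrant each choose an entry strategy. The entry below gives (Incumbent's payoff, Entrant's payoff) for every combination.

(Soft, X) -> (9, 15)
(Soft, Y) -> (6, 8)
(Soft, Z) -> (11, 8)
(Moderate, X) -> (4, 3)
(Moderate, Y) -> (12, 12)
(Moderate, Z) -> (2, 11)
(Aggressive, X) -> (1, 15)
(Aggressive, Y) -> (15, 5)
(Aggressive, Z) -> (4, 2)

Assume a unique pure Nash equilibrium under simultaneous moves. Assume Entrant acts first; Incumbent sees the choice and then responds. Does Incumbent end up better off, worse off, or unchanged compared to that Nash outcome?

unchanged

Work backward from Incumbent's decision.
- X: Incumbent compares 9, 4, 1 and picks Soft; Entrant would get 15.
- Y: Incumbent compares 6, 12, 15 and picks Aggressive; Entrant would get 5.
- Z: Incumbent compares 11, 2, 4 and picks Soft; Entrant would get 8.
Among 15, 5, 8, the best is 15 at X. Subgame-perfect outcome: (Soft, X) with payoffs (9, 15).
Under simultaneous play:
Incumbent's best replies: X→Soft; Y→Aggressive; Z→Soft.
Entrant's best replies: Soft→X; Moderate→Y; Aggressive→X.
The unique mutual best reply is (Soft, X), giving (9, 15).
Incumbent earns 9 sequentially versus 9 at the Nash outcome: unchanged.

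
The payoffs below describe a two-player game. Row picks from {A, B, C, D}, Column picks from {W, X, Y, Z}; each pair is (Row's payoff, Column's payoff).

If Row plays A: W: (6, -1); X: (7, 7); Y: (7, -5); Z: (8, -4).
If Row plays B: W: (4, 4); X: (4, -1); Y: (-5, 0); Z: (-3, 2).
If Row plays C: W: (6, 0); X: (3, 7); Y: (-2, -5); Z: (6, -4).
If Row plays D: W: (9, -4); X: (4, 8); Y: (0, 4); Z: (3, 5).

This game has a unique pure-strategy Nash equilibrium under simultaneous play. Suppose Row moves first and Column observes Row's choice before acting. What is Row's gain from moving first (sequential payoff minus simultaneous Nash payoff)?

Work backward from Column's decision.
- A: BR = X, leader payoff 7.
- B: BR = W, leader payoff 4.
- C: BR = X, leader payoff 3.
- D: BR = X, leader payoff 4.
Maximizing over 7, 4, 3, 4, Row chooses A. Subgame-perfect outcome: (A, X) with payoffs (7, 7).
Under simultaneous play:
Row's best replies: W→D; X→A; Y→A; Z→A.
Column's best replies: A→X; B→W; C→X; D→X.
Only (A, X) has each player best-responding; Nash payoffs (7, 7).
Row's commitment gain: 7 − 7 = 0.

0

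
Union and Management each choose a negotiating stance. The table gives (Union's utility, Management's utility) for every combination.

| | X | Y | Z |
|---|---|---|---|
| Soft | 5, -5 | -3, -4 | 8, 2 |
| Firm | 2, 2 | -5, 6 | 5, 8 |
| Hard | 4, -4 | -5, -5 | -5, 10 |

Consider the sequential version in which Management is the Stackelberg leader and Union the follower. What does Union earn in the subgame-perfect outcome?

8

Work backward from Union's decision.
- X: Union compares 5, 2, 4 and picks Soft; Management would get -5.
- Y: Union compares -3, -5, -5 and picks Soft; Management would get -4.
- Z: Union compares 8, 5, -5 and picks Soft; Management would get 2.
Maximizing over -5, -4, 2, Management chooses Z. Subgame-perfect outcome: (Soft, Z) with payoffs (8, 2).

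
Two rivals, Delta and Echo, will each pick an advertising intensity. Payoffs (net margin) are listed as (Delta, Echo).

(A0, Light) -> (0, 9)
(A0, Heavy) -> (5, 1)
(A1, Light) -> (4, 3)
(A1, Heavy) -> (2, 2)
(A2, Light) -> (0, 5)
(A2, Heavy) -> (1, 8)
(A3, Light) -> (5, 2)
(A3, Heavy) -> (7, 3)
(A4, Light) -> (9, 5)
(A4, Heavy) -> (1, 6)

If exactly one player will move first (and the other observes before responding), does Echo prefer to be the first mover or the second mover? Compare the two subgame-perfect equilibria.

If Delta leads: Echo's best replies are A0→Light, A1→Light, A2→Heavy, A3→Heavy, A4→Heavy; Delta's induced payoffs 0, 4, 1, 7, 1; outcome (A3, Heavy), payoffs (7, 3).
If Echo leads: Delta's best replies are Light→A4, Heavy→A3; Echo's induced payoffs 5, 3; outcome (A4, Light), payoffs (9, 5).
Echo gets 5 moving first and 3 moving second, so Echo prefers to move first.

first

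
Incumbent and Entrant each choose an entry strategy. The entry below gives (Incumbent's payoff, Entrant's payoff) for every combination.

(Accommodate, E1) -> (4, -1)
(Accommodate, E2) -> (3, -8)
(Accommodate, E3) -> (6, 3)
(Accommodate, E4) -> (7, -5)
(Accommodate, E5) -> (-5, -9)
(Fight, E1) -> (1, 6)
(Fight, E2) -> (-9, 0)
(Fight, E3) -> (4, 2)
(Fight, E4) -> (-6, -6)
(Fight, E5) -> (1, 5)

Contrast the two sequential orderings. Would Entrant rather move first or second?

If Incumbent leads: Entrant's best replies are Accommodate→E3, Fight→E1; Incumbent's induced payoffs 6, 1; outcome (Accommodate, E3), payoffs (6, 3).
If Entrant leads: Incumbent's best replies are E1→Accommodate, E2→Accommodate, E3→Accommodate, E4→Accommodate, E5→Fight; Entrant's induced payoffs -1, -8, 3, -5, 5; outcome (Fight, E5), payoffs (1, 5).
Entrant gets 5 moving first and 3 moving second, so Entrant prefers to move first.

first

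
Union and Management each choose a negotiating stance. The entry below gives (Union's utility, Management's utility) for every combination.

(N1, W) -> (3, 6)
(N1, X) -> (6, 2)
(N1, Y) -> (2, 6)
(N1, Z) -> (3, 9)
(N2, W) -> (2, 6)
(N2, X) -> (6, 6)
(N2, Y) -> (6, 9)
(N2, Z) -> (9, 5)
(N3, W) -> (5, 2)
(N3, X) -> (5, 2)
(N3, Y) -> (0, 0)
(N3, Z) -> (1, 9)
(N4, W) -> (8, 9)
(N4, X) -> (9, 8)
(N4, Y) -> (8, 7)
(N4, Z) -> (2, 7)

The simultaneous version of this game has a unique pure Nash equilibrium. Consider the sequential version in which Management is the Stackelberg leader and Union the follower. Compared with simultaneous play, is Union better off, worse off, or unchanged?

Union best-responds to each possible Management move:
- W: Union compares 3, 2, 5, 8 and picks N4; Management would get 9.
- X: Union compares 6, 6, 5, 9 and picks N4; Management would get 8.
- Y: Union compares 2, 6, 0, 8 and picks N4; Management would get 7.
- Z: Union compares 3, 9, 1, 2 and picks N2; Management would get 5.
Among 9, 8, 7, 5, the best is 9 at W. Subgame-perfect outcome: (N4, W) with payoffs (8, 9).
Under simultaneous play:
Union's best replies: W→N4; X→N4; Y→N4; Z→N2.
Management's best replies: N1→Z; N2→Y; N3→Z; N4→W.
Only (N4, W) has each player best-responding; Nash payoffs (8, 9).
Union earns 8 sequentially versus 8 at the Nash outcome: unchanged.

unchanged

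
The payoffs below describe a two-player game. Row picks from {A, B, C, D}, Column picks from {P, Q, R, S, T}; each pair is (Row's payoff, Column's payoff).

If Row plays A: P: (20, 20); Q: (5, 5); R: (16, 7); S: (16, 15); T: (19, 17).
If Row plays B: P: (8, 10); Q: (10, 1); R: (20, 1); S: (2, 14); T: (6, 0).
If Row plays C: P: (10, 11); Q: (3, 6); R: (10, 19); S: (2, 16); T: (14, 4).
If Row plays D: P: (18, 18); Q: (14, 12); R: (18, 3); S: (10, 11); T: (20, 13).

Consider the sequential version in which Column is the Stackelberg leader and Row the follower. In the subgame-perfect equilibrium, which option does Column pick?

P

Work backward from Row's decision.
- P: BR = A, leader payoff 20.
- Q: BR = D, leader payoff 12.
- R: BR = B, leader payoff 1.
- S: BR = A, leader payoff 15.
- T: BR = D, leader payoff 13.
Among 20, 12, 1, 15, 13, the best is 20 at P. Subgame-perfect outcome: (A, P) with payoffs (20, 20).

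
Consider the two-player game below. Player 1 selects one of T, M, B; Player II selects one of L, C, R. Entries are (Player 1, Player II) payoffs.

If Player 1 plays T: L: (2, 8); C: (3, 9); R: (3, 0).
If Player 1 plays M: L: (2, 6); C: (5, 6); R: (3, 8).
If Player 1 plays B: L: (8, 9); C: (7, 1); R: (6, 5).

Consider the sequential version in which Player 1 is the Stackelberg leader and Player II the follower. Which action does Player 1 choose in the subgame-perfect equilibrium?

B

Work backward from Player II's decision.
- T: Player II compares 8, 9, 0 and picks C; Player 1 would get 3.
- M: Player II compares 6, 6, 8 and picks R; Player 1 would get 3.
- B: Player II compares 9, 1, 5 and picks L; Player 1 would get 8.
Among 3, 3, 8, the best is 8 at B. Subgame-perfect outcome: (B, L) with payoffs (8, 9).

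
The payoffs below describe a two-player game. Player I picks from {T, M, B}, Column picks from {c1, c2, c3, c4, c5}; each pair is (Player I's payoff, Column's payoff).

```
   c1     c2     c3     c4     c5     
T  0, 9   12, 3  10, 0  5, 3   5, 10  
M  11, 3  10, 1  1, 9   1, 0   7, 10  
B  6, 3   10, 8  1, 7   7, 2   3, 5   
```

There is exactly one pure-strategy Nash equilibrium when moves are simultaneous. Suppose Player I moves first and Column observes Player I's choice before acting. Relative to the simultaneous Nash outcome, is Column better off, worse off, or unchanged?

worse off

Solve by backward induction (Player I leads).
- T → Column plays c5 (best of 9, 3, 0, 3, 10); Player I gets 5.
- M → Column plays c5 (best of 3, 1, 9, 0, 10); Player I gets 7.
- B → Column plays c2 (best of 3, 8, 7, 2, 5); Player I gets 10.
Maximizing over 5, 7, 10, Player I chooses B. Subgame-perfect outcome: (B, c2) with payoffs (10, 8).
For the simultaneous game, intersect best replies.
Player I's best replies: c1→M; c2→T; c3→T; c4→B; c5→M.
Column's best replies: T→c5; M→c5; B→c2.
Only (M, c5) has each player best-responding; Nash payoffs (7, 10).
Column earns 8 sequentially versus 10 at the Nash outcome: worse off.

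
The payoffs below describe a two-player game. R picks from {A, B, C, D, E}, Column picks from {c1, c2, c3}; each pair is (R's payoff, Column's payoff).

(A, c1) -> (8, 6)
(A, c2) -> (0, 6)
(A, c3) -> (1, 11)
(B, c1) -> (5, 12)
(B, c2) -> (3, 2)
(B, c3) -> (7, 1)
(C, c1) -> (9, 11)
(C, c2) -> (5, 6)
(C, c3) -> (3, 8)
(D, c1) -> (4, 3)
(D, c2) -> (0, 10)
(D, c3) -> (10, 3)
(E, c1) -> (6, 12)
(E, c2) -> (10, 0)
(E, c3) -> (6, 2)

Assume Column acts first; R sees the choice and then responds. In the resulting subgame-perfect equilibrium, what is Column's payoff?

11

Solve by backward induction (Column leads).
- c1 → R plays C (best of 8, 5, 9, 4, 6); Column gets 11.
- c2 → R plays E (best of 0, 3, 5, 0, 10); Column gets 0.
- c3 → R plays D (best of 1, 7, 3, 10, 6); Column gets 3.
Among 11, 0, 3, the best is 11 at c1. Subgame-perfect outcome: (C, c1) with payoffs (9, 11).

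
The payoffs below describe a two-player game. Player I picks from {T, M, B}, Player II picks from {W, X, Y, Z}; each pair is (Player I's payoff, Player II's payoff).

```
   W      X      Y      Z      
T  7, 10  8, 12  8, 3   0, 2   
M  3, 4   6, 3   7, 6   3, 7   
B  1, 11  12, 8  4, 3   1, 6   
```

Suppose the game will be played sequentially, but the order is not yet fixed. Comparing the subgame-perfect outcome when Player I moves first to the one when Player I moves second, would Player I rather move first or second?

If Player I leads: Player II's best replies are T→X, M→Z, B→W; Player I's induced payoffs 8, 3, 1; outcome (T, X), payoffs (8, 12).
If Player II leads: Player I's best replies are W→T, X→B, Y→T, Z→M; Player II's induced payoffs 10, 8, 3, 7; outcome (T, W), payoffs (7, 10).
Player I gets 8 moving first and 7 moving second, so Player I prefers to move first.

first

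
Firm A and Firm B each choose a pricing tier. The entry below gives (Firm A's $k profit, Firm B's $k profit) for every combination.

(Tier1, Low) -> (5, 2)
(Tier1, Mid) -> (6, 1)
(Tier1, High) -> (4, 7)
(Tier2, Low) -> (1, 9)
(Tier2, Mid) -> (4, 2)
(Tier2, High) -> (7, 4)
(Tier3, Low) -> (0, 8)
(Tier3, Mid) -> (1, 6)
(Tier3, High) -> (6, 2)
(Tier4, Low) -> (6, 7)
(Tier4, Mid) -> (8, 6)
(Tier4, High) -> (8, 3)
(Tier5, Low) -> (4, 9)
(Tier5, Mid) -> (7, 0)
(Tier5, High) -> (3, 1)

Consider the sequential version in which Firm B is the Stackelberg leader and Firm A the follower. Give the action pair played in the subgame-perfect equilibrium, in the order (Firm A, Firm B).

Backward induction with Firm B moving first.
- Low: Firm A compares 5, 1, 0, 6, 4 and picks Tier4; Firm B would get 7.
- Mid: Firm A compares 6, 4, 1, 8, 7 and picks Tier4; Firm B would get 6.
- High: Firm A compares 4, 7, 6, 8, 3 and picks Tier4; Firm B would get 3.
Among 7, 6, 3, the best is 7 at Low. Subgame-perfect outcome: (Tier4, Low) with payoffs (6, 7).

(Tier4, Low)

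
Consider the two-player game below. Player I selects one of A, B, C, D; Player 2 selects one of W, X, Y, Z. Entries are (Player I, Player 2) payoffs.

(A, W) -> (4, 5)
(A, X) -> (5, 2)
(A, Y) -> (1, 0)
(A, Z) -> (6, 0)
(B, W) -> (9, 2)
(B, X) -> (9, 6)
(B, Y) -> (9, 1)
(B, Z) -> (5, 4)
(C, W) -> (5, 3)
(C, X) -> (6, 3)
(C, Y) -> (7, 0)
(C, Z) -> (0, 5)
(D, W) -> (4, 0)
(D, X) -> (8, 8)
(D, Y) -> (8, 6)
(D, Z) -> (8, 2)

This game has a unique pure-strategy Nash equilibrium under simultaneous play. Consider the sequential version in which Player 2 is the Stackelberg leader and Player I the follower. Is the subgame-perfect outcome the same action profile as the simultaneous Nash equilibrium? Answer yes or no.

Player I best-responds to each possible Player 2 move:
- W: BR = B, leader payoff 2.
- X: BR = B, leader payoff 6.
- Y: BR = B, leader payoff 1.
- Z: BR = D, leader payoff 2.
Player 2's induced payoffs are 2, 6, 1, 2, so Player 2 commits to X. Subgame-perfect outcome: (B, X) with payoffs (9, 6).
Now find the simultaneous Nash equilibrium.
Player I's best replies: W→B; X→B; Y→B; Z→D.
Player 2's best replies: A→W; B→X; C→Z; D→X.
The unique mutual best reply is (B, X), giving (9, 6).
Sequential outcome (B, X) coincides with the Nash profile (B, X).

yes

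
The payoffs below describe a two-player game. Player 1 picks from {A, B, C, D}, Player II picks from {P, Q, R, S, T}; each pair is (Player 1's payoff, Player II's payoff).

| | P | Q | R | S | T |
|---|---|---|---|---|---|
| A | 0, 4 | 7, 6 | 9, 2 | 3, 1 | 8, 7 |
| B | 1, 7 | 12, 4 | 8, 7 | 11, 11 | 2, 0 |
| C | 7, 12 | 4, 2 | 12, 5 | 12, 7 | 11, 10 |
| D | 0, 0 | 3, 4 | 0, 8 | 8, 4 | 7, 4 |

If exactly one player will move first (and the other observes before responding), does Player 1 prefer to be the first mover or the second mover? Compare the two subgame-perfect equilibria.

If Player 1 leads: Player II's best replies are A→T, B→S, C→P, D→R; Player 1's induced payoffs 8, 11, 7, 0; outcome (B, S), payoffs (11, 11).
If Player II leads: Player 1's best replies are P→C, Q→B, R→C, S→C, T→C; Player II's induced payoffs 12, 4, 5, 7, 10; outcome (C, P), payoffs (7, 12).
Player 1 gets 11 moving first and 7 moving second, so Player 1 prefers to move first.

first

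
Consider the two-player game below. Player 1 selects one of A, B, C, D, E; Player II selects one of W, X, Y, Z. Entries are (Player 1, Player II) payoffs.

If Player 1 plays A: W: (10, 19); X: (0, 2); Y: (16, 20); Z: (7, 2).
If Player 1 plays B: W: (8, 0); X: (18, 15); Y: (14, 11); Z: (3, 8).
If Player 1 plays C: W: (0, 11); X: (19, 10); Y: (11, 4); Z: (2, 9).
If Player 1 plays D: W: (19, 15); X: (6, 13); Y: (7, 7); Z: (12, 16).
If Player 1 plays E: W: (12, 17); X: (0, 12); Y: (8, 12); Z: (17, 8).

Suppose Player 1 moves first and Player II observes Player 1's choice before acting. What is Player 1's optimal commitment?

Solve by backward induction (Player 1 leads).
- A: Player II compares 19, 2, 20, 2 and picks Y; Player 1 would get 16.
- B: Player II compares 0, 15, 11, 8 and picks X; Player 1 would get 18.
- C: Player II compares 11, 10, 4, 9 and picks W; Player 1 would get 0.
- D: Player II compares 15, 13, 7, 16 and picks Z; Player 1 would get 12.
- E: Player II compares 17, 12, 12, 8 and picks W; Player 1 would get 12.
Among 16, 18, 0, 12, 12, the best is 18 at B. Subgame-perfect outcome: (B, X) with payoffs (18, 15).

B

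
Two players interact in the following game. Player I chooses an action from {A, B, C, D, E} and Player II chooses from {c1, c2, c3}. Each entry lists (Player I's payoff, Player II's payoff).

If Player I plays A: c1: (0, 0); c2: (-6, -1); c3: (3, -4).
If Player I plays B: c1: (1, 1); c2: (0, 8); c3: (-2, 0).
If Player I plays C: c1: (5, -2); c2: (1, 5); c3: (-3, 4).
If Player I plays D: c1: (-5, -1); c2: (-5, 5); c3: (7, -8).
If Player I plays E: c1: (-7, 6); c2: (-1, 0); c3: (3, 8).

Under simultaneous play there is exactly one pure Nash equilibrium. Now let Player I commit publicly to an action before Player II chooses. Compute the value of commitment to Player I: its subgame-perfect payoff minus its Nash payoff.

Player II best-responds to each possible Player I move:
- A: BR = c1, leader payoff 0.
- B: BR = c2, leader payoff 0.
- C: BR = c2, leader payoff 1.
- D: BR = c2, leader payoff -5.
- E: BR = c3, leader payoff 3.
Player I's induced payoffs are 0, 0, 1, -5, 3, so Player I commits to E. Subgame-perfect outcome: (E, c3) with payoffs (3, 8).
Now find the simultaneous Nash equilibrium.
Player I's best replies: c1→C; c2→C; c3→D.
Player II's best replies: A→c1; B→c2; C→c2; D→c2; E→c3.
The unique mutual best reply is (C, c2), giving (1, 5).
Player I's commitment gain: 3 − 1 = 2.

2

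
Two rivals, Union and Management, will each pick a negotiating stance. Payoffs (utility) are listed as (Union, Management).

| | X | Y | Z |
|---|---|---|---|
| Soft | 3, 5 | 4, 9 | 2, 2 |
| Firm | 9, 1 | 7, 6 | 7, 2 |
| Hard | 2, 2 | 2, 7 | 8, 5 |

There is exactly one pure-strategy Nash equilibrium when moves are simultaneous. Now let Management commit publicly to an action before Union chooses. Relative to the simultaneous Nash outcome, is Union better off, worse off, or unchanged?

Work backward from Union's decision.
- X: BR = Firm, leader payoff 1.
- Y: BR = Firm, leader payoff 6.
- Z: BR = Hard, leader payoff 5.
Management's induced payoffs are 1, 6, 5, so Management commits to Y. Subgame-perfect outcome: (Firm, Y) with payoffs (7, 6).
For the simultaneous game, intersect best replies.
Union's best replies: X→Firm; Y→Firm; Z→Hard.
Management's best replies: Soft→Y; Firm→Y; Hard→Y.
The unique mutual best reply is (Firm, Y), giving (7, 6).
Union earns 7 sequentially versus 7 at the Nash outcome: unchanged.

unchanged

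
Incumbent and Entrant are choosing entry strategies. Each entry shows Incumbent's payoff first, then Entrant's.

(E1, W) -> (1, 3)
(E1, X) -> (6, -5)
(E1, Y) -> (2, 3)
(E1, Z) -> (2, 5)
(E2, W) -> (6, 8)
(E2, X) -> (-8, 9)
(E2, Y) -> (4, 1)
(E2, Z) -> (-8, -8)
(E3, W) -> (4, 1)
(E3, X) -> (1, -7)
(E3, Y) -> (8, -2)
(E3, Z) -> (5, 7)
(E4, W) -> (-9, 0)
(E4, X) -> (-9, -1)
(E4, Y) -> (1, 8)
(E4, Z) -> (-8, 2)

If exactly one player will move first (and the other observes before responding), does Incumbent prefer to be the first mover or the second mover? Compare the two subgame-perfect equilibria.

second

If Incumbent leads: Entrant's best replies are E1→Z, E2→X, E3→Z, E4→Y; Incumbent's induced payoffs 2, -8, 5, 1; outcome (E3, Z), payoffs (5, 7).
If Entrant leads: Incumbent's best replies are W→E2, X→E1, Y→E3, Z→E3; Entrant's induced payoffs 8, -5, -2, 7; outcome (E2, W), payoffs (6, 8).
Incumbent gets 5 moving first and 6 moving second, so Incumbent prefers to move second.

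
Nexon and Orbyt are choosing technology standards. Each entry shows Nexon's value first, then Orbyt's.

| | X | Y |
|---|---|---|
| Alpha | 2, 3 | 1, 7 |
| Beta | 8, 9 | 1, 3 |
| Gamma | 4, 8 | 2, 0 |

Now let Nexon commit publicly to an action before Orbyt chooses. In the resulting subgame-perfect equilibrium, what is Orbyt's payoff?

Work backward from Orbyt's decision.
- Alpha: BR = Y, leader payoff 1.
- Beta: BR = X, leader payoff 8.
- Gamma: BR = X, leader payoff 4.
Among 1, 8, 4, the best is 8 at Beta. Subgame-perfect outcome: (Beta, X) with payoffs (8, 9).

9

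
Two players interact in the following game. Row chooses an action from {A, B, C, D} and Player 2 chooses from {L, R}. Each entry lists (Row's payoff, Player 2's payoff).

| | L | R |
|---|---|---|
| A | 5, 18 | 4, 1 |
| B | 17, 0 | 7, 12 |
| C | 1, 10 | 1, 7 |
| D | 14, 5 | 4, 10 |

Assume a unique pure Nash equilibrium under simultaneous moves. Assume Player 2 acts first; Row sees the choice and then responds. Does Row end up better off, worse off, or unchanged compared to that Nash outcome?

Solve by backward induction (Player 2 leads).
- L: BR = B, leader payoff 0.
- R: BR = B, leader payoff 12.
Maximizing over 0, 12, Player 2 chooses R. Subgame-perfect outcome: (B, R) with payoffs (7, 12).
For the simultaneous game, intersect best replies.
Row's best replies: L→B; R→B.
Player 2's best replies: A→L; B→R; C→L; D→R.
The unique mutual best reply is (B, R), giving (7, 12).
Row earns 7 sequentially versus 7 at the Nash outcome: unchanged.

unchanged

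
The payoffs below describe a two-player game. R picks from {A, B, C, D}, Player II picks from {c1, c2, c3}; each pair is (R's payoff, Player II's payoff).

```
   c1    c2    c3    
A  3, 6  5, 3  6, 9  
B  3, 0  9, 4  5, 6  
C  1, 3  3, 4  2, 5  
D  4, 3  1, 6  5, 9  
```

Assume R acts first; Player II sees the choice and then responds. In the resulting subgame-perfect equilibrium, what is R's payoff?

6

Solve by backward induction (R leads).
- A → Player II plays c3 (best of 6, 3, 9); R gets 6.
- B → Player II plays c3 (best of 0, 4, 6); R gets 5.
- C → Player II plays c3 (best of 3, 4, 5); R gets 2.
- D → Player II plays c3 (best of 3, 6, 9); R gets 5.
R's induced payoffs are 6, 5, 2, 5, so R commits to A. Subgame-perfect outcome: (A, c3) with payoffs (6, 9).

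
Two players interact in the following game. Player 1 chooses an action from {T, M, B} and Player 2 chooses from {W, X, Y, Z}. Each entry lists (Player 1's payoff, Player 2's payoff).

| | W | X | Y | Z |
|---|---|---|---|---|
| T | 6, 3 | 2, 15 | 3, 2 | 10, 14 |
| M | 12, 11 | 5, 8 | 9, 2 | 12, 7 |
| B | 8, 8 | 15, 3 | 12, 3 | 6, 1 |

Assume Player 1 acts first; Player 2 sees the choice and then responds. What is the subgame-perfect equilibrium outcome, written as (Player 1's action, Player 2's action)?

(M, W)

Player 2 best-responds to each possible Player 1 move:
- T: Player 2 compares 3, 15, 2, 14 and picks X; Player 1 would get 2.
- M: Player 2 compares 11, 8, 2, 7 and picks W; Player 1 would get 12.
- B: Player 2 compares 8, 3, 3, 1 and picks W; Player 1 would get 8.
Player 1's induced payoffs are 2, 12, 8, so Player 1 commits to M. Subgame-perfect outcome: (M, W) with payoffs (12, 11).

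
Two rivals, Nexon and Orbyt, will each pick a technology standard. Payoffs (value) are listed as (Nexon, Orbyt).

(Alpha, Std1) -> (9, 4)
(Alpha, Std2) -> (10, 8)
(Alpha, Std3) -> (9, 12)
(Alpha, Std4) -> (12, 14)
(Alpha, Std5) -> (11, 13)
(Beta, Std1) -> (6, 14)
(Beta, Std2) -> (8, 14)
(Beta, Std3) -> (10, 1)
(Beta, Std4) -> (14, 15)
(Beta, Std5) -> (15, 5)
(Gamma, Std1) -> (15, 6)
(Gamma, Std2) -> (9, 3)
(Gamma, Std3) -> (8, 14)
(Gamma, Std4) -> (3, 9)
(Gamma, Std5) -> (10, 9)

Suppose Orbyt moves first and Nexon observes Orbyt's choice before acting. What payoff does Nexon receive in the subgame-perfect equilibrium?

14

Backward induction with Orbyt moving first.
- Std1: BR = Gamma, leader payoff 6.
- Std2: BR = Alpha, leader payoff 8.
- Std3: BR = Beta, leader payoff 1.
- Std4: BR = Beta, leader payoff 15.
- Std5: BR = Beta, leader payoff 5.
Among 6, 8, 1, 15, 5, the best is 15 at Std4. Subgame-perfect outcome: (Beta, Std4) with payoffs (14, 15).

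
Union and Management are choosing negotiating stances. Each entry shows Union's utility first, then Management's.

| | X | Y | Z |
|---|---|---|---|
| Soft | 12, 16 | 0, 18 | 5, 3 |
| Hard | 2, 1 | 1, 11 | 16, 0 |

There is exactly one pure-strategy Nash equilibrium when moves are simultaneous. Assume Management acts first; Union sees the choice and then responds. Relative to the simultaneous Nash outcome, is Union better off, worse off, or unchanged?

better off

Union best-responds to each possible Management move:
- X → Union plays Soft (best of 12, 2); Management gets 16.
- Y → Union plays Hard (best of 0, 1); Management gets 11.
- Z → Union plays Hard (best of 5, 16); Management gets 0.
Maximizing over 16, 11, 0, Management chooses X. Subgame-perfect outcome: (Soft, X) with payoffs (12, 16).
Under simultaneous play:
Union's best replies: X→Soft; Y→Hard; Z→Hard.
Management's best replies: Soft→Y; Hard→Y.
Only (Hard, Y) has each player best-responding; Nash payoffs (1, 11).
Union earns 12 sequentially versus 1 at the Nash outcome: better off.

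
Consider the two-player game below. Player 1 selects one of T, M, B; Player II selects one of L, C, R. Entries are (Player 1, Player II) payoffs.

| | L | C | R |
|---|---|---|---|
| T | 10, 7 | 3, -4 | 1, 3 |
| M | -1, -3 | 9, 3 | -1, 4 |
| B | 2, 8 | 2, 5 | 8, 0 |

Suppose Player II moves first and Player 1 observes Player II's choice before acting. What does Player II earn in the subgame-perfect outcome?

7

Solve by backward induction (Player II leads).
- L → Player 1 plays T (best of 10, -1, 2); Player II gets 7.
- C → Player 1 plays M (best of 3, 9, 2); Player II gets 3.
- R → Player 1 plays B (best of 1, -1, 8); Player II gets 0.
Maximizing over 7, 3, 0, Player II chooses L. Subgame-perfect outcome: (T, L) with payoffs (10, 7).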